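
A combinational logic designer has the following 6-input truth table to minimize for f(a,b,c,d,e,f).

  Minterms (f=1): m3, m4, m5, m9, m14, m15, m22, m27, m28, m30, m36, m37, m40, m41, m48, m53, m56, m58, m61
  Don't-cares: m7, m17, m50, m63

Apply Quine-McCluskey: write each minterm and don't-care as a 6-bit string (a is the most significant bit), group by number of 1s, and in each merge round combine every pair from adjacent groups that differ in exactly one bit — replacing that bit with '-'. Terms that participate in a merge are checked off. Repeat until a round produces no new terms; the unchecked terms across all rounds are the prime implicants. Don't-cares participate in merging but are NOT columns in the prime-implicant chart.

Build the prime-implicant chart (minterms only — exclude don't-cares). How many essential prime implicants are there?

Round 0: 000011✓ 000100✓ 000101✓ 000111✓ 001001✓ 001110✓ 001111✓ 010001 010110✓ 011011 011100✓ 011110✓ 100100✓ 100101✓ 101000✓ 101001✓ 110000✓ 110010✓ 110101✓ 111000✓ 111010✓ 111101✓ 111111✓
Round 1: -00100✓ -00101✓ -01001 0-1110 00-111 000-11 0001-1 00010-✓ 00111- 01-110 0111-0 1-0101 1-1000 10010-✓ 10100- 11-000✓ 11-010✓ 11-101 1100-0✓ 1110-0✓ 1111-1
Round 2: -0010- 11-0-0
PIs = {-0010-, -01001, 0-1110, 00-111, 000-11, 0001-1, 00111-, 01-110, 010001, 011011, 0111-0, 1-0101, 1-1000, 10100-, 11-0-0, 11-101, 1111-1}
Coverage chart:
  m3: 000-11 ←essential
  m4: -0010- ←essential
  m5: -0010-,0001-1
  m9: -01001 ←essential
  m14: 0-1110,00111-
  m15: 00-111,00111-
  m22: 01-110 ←essential
  m27: 011011 ←essential
  m28: 0111-0 ←essential
  m30: 0-1110,01-110,0111-0
  m36: -0010- ←essential
  m37: -0010-,1-0101
  m40: 1-1000,10100-
  m41: -01001,10100-
  m48: 11-0-0 ←essential
  m53: 1-0101,11-101
  m56: 1-1000,11-0-0
  m58: 11-0-0 ←essential
  m61: 11-101,1111-1
Essential: -0010-, -01001, 000-11, 01-110, 011011, 0111-0, 11-0-0

7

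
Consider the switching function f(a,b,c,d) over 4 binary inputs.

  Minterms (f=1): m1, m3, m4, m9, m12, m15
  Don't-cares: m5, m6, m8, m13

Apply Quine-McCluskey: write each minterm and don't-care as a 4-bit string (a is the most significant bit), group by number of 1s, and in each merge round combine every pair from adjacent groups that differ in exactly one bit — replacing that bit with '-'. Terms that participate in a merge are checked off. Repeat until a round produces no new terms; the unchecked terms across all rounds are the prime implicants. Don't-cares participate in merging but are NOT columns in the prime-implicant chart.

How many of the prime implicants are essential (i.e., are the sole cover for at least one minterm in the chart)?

[col 0] 0001*, 0011*, 0100*, 0101*, 0110*, 1000*, 1001*, 1100*, 1101*, 1111*
[col 1] -001*, -100*, -101*, 0-01*, 00-1, 01-0, 010-*, 1-00*, 1-01*, 100-*, 11-1, 110-*
[col 2] --01, -10-, 1-0-
Prime implicants: --01, -10-, 00-1, 01-0, 1-0-, 11-1
PI chart (minterm → PIs covering it):
  1 | --01,00-1
  3 | 00-1  (sole → essential)
  4 | -10-,01-0
  9 | --01,1-0-
  12 | -10-,1-0-
  15 | 11-1  (sole → essential)
Essential prime implicants: 00-1, 11-1

2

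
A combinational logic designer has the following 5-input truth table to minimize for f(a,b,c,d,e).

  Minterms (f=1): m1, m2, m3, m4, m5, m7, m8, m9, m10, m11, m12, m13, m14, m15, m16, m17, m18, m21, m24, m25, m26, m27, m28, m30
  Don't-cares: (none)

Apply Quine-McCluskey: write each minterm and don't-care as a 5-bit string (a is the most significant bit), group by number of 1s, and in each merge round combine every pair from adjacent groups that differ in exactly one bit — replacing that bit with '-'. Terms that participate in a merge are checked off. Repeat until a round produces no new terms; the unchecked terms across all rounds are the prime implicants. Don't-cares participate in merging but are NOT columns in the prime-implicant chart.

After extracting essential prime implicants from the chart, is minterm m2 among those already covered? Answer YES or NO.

NO

size-2^0 implicants → 00001(✓)  00010(✓)  00011(✓)  00100(✓)  00101(✓)  00111(✓)  01000(✓)  01001(✓)  01010(✓)  01011(✓)  01100(✓)  01101(✓)  01110(✓)  01111(✓)  10000(✓)  10001(✓)  10010(✓)  10101(✓)  11000(✓)  11001(✓)  11010(✓)  11011(✓)  11100(✓)  11110(✓)
size-2^1 implicants → -0001(✓)  -0010(✓)  -0101(✓)  -1000(✓)  -1001(✓)  -1010(✓)  -1011(✓)  -1100(✓)  -1110(✓)  0-001(✓)  0-010(✓)  0-011(✓)  0-100(✓)  0-101(✓)  0-111(✓)  00-01(✓)  00-11(✓)  000-1(✓)  0001-(✓)  001-1(✓)  0010-(✓)  01-00(✓)  01-01(✓)  01-10(✓)  01-11(✓)  010-0(✓)  010-1(✓)  0100-(✓)  0101-(✓)  011-0(✓)  011-1(✓)  0110-(✓)  0111-(✓)  1-000(✓)  1-001(✓)  1-010(✓)  10-01(✓)  100-0(✓)  1000-(✓)  11-00(✓)  11-10(✓)  110-0(✓)  110-1(✓)  1100-(✓)  1101-(✓)  111-0(✓)
size-2^2 implicants → --001  --010  -0-01  -1-00(✓)  -1-10(✓)  -10-0(✓)  -10-1(✓)  -100-(✓)  -101-(✓)  -11-0(✓)  0--01(✓)  0--11(✓)  0-0-1(✓)  0-01-  0-1-1(✓)  0-10-  00--1(✓)  01--0(✓)  01--1(✓)  01-0-(✓)  01-1-(✓)  010--(✓)  011--(✓)  1-0-0  1-00-  11--0(✓)  110--(✓)
size-2^3 implicants → -1--0  -10--  0---1  01---
Unchecked terms (primes): --001, --010, -0-01, -1--0, -10--, 0---1, 0-01-, 0-10-, 01---, 1-0-0, 1-00-
Minterm coverage:
  m1 ⊆ --001,-0-01,0---1
  m2 ⊆ --010,0-01-
  m3 ⊆ 0---1,0-01-
  m4 ⊆ 0-10- [E]
  m5 ⊆ -0-01,0---1,0-10-
  m7 ⊆ 0---1 [E]
  m8 ⊆ -1--0,-10--,01---
  m9 ⊆ --001,-10--,0---1,01---
  m10 ⊆ --010,-1--0,-10--,0-01-,01---
  m11 ⊆ -10--,0---1,0-01-,01---
  m12 ⊆ -1--0,0-10-,01---
  m13 ⊆ 0---1,0-10-,01---
  m14 ⊆ -1--0,01---
  m15 ⊆ 0---1,01---
  m16 ⊆ 1-0-0,1-00-
  m17 ⊆ --001,-0-01,1-00-
  m18 ⊆ --010,1-0-0
  m21 ⊆ -0-01 [E]
  m24 ⊆ -1--0,-10--,1-0-0,1-00-
  m25 ⊆ --001,-10--,1-00-
  m26 ⊆ --010,-1--0,-10--,1-0-0
  m27 ⊆ -10-- [E]
  m28 ⊆ -1--0 [E]
  m30 ⊆ -1--0 [E]
E = {-0-01, -1--0, -10--, 0---1, 0-10-}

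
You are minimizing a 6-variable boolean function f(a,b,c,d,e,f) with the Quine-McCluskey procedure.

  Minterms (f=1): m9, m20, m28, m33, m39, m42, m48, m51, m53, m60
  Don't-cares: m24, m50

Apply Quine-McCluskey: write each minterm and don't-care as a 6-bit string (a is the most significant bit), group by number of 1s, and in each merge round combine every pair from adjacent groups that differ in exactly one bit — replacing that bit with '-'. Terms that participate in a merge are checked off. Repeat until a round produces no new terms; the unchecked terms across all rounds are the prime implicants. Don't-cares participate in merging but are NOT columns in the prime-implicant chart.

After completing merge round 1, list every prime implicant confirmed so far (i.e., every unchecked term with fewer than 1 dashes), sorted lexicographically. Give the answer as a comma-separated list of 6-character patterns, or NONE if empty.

001001, 100001, 100111, 101010, 110101

size-2^0 implicants → 001001  010100(✓)  011000(✓)  011100(✓)  100001  100111  101010  110000(✓)  110010(✓)  110011(✓)  110101  111100(✓)
size-2^1 implicants → -11100  01-100  011-00  1100-0  11001-
Unchecked terms (primes): -11100, 001001, 01-100, 011-00, 100001, 100111, 101010, 1100-0, 11001-, 110101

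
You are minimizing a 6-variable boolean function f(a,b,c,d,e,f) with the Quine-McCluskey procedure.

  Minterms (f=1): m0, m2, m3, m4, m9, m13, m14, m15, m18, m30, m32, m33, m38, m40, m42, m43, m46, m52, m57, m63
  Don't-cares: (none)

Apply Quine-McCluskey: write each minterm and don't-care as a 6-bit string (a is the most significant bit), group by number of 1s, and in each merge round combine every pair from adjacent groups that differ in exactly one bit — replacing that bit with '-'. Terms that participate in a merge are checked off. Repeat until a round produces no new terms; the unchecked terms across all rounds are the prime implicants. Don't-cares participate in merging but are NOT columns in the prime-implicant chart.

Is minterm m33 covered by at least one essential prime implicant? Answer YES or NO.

YES

size-2^0 implicants → 000000(✓)  000010(✓)  000011(✓)  000100(✓)  001001(✓)  001101(✓)  001110(✓)  001111(✓)  010010(✓)  011110(✓)  100000(✓)  100001(✓)  100110(✓)  101000(✓)  101010(✓)  101011(✓)  101110(✓)  110100  111001  111111
size-2^1 implicants → -00000  -01110  0-0010  0-1110  000-00  0000-0  00001-  001-01  0011-1  00111-  10-000  10-110  10000-  101-10  1010-0  10101-
Unchecked terms (primes): -00000, -01110, 0-0010, 0-1110, 000-00, 0000-0, 00001-, 001-01, 0011-1, 00111-, 10-000, 10-110, 10000-, 101-10, 1010-0, 10101-, 110100, 111001, 111111
Minterm coverage:
  m0 ⊆ -00000,000-00,0000-0
  m2 ⊆ 0-0010,0000-0,00001-
  m3 ⊆ 00001- [E]
  m4 ⊆ 000-00 [E]
  m9 ⊆ 001-01 [E]
  m13 ⊆ 001-01,0011-1
  m14 ⊆ -01110,0-1110,00111-
  m15 ⊆ 0011-1,00111-
  m18 ⊆ 0-0010 [E]
  m30 ⊆ 0-1110 [E]
  m32 ⊆ -00000,10-000,10000-
  m33 ⊆ 10000- [E]
  m38 ⊆ 10-110 [E]
  m40 ⊆ 10-000,1010-0
  m42 ⊆ 101-10,1010-0,10101-
  m43 ⊆ 10101- [E]
  m46 ⊆ -01110,10-110,101-10
  m52 ⊆ 110100 [E]
  m57 ⊆ 111001 [E]
  m63 ⊆ 111111 [E]
E = {0-0010, 0-1110, 000-00, 00001-, 001-01, 10-110, 10000-, 10101-, 110100, 111001, 111111}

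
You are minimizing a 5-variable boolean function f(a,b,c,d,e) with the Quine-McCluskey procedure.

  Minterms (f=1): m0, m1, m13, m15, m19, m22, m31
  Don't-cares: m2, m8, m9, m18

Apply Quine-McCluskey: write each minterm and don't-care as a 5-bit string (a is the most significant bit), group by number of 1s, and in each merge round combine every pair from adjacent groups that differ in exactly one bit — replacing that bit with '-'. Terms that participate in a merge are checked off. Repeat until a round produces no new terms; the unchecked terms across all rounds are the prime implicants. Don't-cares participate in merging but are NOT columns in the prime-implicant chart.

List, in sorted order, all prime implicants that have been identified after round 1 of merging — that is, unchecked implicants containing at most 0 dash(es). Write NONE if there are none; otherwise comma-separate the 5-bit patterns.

NONE

size-2^0 implicants → 00000(✓)  00001(✓)  00010(✓)  01000(✓)  01001(✓)  01101(✓)  01111(✓)  10010(✓)  10011(✓)  10110(✓)  11111(✓)
size-2^1 implicants → -0010  -1111  0-000(✓)  0-001(✓)  000-0  0000-(✓)  01-01  0100-(✓)  011-1  10-10  1001-
size-2^2 implicants → 0-00-
Unchecked terms (primes): -0010, -1111, 0-00-, 000-0, 01-01, 011-1, 10-10, 1001-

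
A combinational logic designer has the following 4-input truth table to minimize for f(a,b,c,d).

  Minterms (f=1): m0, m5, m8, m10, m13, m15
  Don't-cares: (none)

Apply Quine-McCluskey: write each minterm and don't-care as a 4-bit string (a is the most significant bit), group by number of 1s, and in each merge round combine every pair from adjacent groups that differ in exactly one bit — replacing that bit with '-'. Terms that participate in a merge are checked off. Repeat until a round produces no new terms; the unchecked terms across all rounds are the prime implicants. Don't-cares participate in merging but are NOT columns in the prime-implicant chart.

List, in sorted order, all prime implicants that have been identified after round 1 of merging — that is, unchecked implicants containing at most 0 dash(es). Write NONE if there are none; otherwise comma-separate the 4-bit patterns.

Round 0: 0000✓ 0101✓ 1000✓ 1010✓ 1101✓ 1111✓
Round 1: -000 -101 10-0 11-1
PIs = {-000, -101, 10-0, 11-1}

NONE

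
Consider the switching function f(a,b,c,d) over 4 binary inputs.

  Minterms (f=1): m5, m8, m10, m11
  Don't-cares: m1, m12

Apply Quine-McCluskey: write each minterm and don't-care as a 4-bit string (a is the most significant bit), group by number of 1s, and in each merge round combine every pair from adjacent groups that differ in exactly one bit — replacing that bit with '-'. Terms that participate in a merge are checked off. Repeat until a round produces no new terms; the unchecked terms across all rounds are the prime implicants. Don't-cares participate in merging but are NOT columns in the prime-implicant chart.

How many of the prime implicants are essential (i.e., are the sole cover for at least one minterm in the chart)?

2

size-2^0 implicants → 0001(✓)  0101(✓)  1000(✓)  1010(✓)  1011(✓)  1100(✓)
size-2^1 implicants → 0-01  1-00  10-0  101-
Unchecked terms (primes): 0-01, 1-00, 10-0, 101-
Minterm coverage:
  m5 ⊆ 0-01 [E]
  m8 ⊆ 1-00,10-0
  m10 ⊆ 10-0,101-
  m11 ⊆ 101- [E]
E = {0-01, 101-}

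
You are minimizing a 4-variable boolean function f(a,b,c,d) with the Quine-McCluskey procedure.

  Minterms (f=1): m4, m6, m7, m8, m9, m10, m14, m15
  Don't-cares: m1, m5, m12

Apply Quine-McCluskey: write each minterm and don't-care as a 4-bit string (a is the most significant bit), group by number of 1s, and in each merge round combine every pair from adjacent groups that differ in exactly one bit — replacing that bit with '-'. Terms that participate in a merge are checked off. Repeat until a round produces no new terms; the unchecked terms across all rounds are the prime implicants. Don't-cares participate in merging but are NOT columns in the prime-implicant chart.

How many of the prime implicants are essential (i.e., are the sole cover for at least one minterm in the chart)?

size-2^0 implicants → 0001(✓)  0100(✓)  0101(✓)  0110(✓)  0111(✓)  1000(✓)  1001(✓)  1010(✓)  1100(✓)  1110(✓)  1111(✓)
size-2^1 implicants → -001  -100(✓)  -110(✓)  -111(✓)  0-01  01-0(✓)  01-1(✓)  010-(✓)  011-(✓)  1-00(✓)  1-10(✓)  10-0(✓)  100-  11-0(✓)  111-(✓)
size-2^2 implicants → -1-0  -11-  01--  1--0
Unchecked terms (primes): -001, -1-0, -11-, 0-01, 01--, 1--0, 100-
Minterm coverage:
  m4 ⊆ -1-0,01--
  m6 ⊆ -1-0,-11-,01--
  m7 ⊆ -11-,01--
  m8 ⊆ 1--0,100-
  m9 ⊆ -001,100-
  m10 ⊆ 1--0 [E]
  m14 ⊆ -1-0,-11-,1--0
  m15 ⊆ -11- [E]
E = {-11-, 1--0}

2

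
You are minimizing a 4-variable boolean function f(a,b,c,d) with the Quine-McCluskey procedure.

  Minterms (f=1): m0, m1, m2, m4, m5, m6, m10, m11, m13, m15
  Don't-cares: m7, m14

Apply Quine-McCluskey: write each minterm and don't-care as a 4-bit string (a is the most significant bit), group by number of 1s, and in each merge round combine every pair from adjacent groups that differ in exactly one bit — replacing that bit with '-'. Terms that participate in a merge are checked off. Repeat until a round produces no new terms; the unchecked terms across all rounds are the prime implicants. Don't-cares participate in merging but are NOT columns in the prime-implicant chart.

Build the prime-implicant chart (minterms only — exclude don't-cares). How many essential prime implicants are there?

3

size-2^0 implicants → 0000(✓)  0001(✓)  0010(✓)  0100(✓)  0101(✓)  0110(✓)  0111(✓)  1010(✓)  1011(✓)  1101(✓)  1110(✓)  1111(✓)
size-2^1 implicants → -010(✓)  -101(✓)  -110(✓)  -111(✓)  0-00(✓)  0-01(✓)  0-10(✓)  00-0(✓)  000-(✓)  01-0(✓)  01-1(✓)  010-(✓)  011-(✓)  1-10(✓)  1-11(✓)  101-(✓)  11-1(✓)  111-(✓)
size-2^2 implicants → --10  -1-1  -11-  0--0  0-0-  01--  1-1-
Unchecked terms (primes): --10, -1-1, -11-, 0--0, 0-0-, 01--, 1-1-
Minterm coverage:
  m0 ⊆ 0--0,0-0-
  m1 ⊆ 0-0- [E]
  m2 ⊆ --10,0--0
  m4 ⊆ 0--0,0-0-,01--
  m5 ⊆ -1-1,0-0-,01--
  m6 ⊆ --10,-11-,0--0,01--
  m10 ⊆ --10,1-1-
  m11 ⊆ 1-1- [E]
  m13 ⊆ -1-1 [E]
  m15 ⊆ -1-1,-11-,1-1-
E = {-1-1, 0-0-, 1-1-}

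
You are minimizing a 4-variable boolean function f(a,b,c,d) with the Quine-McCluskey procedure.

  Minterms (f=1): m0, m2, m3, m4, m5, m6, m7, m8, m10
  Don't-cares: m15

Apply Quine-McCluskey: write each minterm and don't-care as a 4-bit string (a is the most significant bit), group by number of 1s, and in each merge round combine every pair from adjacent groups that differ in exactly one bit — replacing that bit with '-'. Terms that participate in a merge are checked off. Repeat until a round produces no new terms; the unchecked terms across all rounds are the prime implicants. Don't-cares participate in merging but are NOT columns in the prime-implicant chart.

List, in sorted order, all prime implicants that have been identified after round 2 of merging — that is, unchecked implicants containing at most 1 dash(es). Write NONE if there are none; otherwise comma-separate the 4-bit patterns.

-111

[col 0] 0000*, 0010*, 0011*, 0100*, 0101*, 0110*, 0111*, 1000*, 1010*, 1111*
[col 1] -000*, -010*, -111, 0-00*, 0-10*, 0-11*, 00-0*, 001-*, 01-0*, 01-1*, 010-*, 011-*, 10-0*
[col 2] -0-0, 0--0, 0-1-, 01--
Prime implicants: -0-0, -111, 0--0, 0-1-, 01--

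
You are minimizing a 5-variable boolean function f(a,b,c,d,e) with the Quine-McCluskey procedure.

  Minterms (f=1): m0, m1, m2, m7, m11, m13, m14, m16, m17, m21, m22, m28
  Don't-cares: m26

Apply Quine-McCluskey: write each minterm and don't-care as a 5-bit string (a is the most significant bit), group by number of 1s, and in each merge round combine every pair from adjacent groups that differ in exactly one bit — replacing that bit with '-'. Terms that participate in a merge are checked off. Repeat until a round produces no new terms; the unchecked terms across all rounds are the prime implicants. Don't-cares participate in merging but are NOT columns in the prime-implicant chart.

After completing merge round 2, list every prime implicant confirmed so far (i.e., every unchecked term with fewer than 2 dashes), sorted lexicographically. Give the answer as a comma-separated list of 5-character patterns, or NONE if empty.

000-0, 00111, 01011, 01101, 01110, 10-01, 10110, 11010, 11100

Round 0: 00000✓ 00001✓ 00010✓ 00111 01011 01101 01110 10000✓ 10001✓ 10101✓ 10110 11010 11100
Round 1: -0000✓ -0001✓ 000-0 0000-✓ 10-01 1000-✓
Round 2: -000-
PIs = {-000-, 000-0, 00111, 01011, 01101, 01110, 10-01, 10110, 11010, 11100}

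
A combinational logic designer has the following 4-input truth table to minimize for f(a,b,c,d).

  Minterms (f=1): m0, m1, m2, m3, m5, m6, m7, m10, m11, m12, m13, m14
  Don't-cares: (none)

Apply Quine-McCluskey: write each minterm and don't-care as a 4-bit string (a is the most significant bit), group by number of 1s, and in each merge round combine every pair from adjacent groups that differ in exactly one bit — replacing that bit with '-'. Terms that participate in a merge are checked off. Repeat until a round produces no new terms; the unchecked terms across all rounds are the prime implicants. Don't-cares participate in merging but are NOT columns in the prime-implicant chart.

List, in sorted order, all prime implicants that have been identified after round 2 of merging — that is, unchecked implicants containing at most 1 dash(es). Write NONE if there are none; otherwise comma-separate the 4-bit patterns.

-101, 11-0, 110-

Round 0: 0000✓ 0001✓ 0010✓ 0011✓ 0101✓ 0110✓ 0111✓ 1010✓ 1011✓ 1100✓ 1101✓ 1110✓
Round 1: -010✓ -011✓ -101 -110✓ 0-01✓ 0-10✓ 0-11✓ 00-0✓ 00-1✓ 000-✓ 001-✓ 01-1✓ 011-✓ 1-10✓ 101-✓ 11-0 110-
Round 2: --10 -01- 0--1 0-1- 00--
PIs = {--10, -01-, -101, 0--1, 0-1-, 00--, 11-0, 110-}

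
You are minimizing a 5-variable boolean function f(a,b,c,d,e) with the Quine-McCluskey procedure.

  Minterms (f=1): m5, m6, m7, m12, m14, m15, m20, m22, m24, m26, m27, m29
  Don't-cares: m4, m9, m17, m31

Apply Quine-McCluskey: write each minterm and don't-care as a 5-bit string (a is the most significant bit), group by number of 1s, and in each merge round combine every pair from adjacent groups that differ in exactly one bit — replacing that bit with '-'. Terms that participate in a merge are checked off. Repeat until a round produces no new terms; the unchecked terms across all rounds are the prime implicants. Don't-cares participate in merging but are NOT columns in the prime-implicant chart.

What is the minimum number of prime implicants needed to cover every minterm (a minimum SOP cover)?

size-2^0 implicants → 00100(✓)  00101(✓)  00110(✓)  00111(✓)  01001  01100(✓)  01110(✓)  01111(✓)  10001  10100(✓)  10110(✓)  11000(✓)  11010(✓)  11011(✓)  11101(✓)  11111(✓)
size-2^1 implicants → -0100(✓)  -0110(✓)  -1111  0-100(✓)  0-110(✓)  0-111(✓)  001-0(✓)  001-1(✓)  0010-(✓)  0011-(✓)  011-0(✓)  0111-(✓)  101-0(✓)  11-11  110-0  1101-  111-1
size-2^2 implicants → -01-0  0-1-0  0-11-  001--
Unchecked terms (primes): -01-0, -1111, 0-1-0, 0-11-, 001--, 01001, 10001, 11-11, 110-0, 1101-, 111-1
Minterm coverage:
  m5 ⊆ 001-- [E]
  m6 ⊆ -01-0,0-1-0,0-11-,001--
  m7 ⊆ 0-11-,001--
  m12 ⊆ 0-1-0 [E]
  m14 ⊆ 0-1-0,0-11-
  m15 ⊆ -1111,0-11-
  m20 ⊆ -01-0 [E]
  m22 ⊆ -01-0 [E]
  m24 ⊆ 110-0 [E]
  m26 ⊆ 110-0,1101-
  m27 ⊆ 11-11,1101-
  m29 ⊆ 111-1 [E]
E = {-01-0, 0-1-0, 001--, 110-0, 111-1}
Petrick residual → -1111, 11-11
Cover = b'ce' + bcde + a'ce' + a'b'c + abde + abc'e' + abce  |cover|=7

7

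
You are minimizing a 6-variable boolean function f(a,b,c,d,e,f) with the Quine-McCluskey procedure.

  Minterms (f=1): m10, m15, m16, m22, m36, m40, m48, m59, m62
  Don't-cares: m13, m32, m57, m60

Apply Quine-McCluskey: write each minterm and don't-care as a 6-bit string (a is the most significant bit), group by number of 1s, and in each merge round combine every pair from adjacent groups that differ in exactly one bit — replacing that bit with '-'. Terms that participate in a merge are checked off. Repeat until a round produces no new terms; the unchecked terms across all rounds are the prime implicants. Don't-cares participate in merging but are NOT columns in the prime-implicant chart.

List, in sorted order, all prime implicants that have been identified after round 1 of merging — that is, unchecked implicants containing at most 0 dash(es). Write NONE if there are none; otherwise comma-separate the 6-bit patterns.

Round 0: 001010 001101✓ 001111✓ 010000✓ 010110 100000✓ 100100✓ 101000✓ 110000✓ 111001✓ 111011✓ 111100✓ 111110✓
Round 1: -10000 0011-1 1-0000 10-000 100-00 1110-1 1111-0
PIs = {-10000, 001010, 0011-1, 010110, 1-0000, 10-000, 100-00, 1110-1, 1111-0}

001010, 010110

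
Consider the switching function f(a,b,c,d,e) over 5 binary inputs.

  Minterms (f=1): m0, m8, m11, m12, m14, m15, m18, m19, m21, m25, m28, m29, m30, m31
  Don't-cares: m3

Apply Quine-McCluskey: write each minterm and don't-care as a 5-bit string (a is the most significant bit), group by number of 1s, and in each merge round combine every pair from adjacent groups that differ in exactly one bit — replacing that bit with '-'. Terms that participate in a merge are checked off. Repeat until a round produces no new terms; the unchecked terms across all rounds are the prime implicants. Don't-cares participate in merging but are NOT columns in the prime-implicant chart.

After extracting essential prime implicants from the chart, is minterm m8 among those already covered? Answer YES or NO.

YES

[col 0] 00000*, 00011*, 01000*, 01011*, 01100*, 01110*, 01111*, 10010*, 10011*, 10101*, 11001*, 11100*, 11101*, 11110*, 11111*
[col 1] -0011, -1100*, -1110*, -1111*, 0-000, 0-011, 01-00, 01-11, 011-0*, 0111-*, 1-101, 1001-, 11-01, 111-0*, 111-1*, 1110-*, 1111-*
[col 2] -11-0, -111-, 111--
Prime implicants: -0011, -11-0, -111-, 0-000, 0-011, 01-00, 01-11, 1-101, 1001-, 11-01, 111--
PI chart (minterm → PIs covering it):
  0 | 0-000  (sole → essential)
  8 | 0-000,01-00
  11 | 0-011,01-11
  12 | -11-0,01-00
  14 | -11-0,-111-
  15 | -111-,01-11
  18 | 1001-  (sole → essential)
  19 | -0011,1001-
  21 | 1-101  (sole → essential)
  25 | 11-01  (sole → essential)
  28 | -11-0,111--
  29 | 1-101,11-01,111--
  30 | -11-0,-111-,111--
  31 | -111-,111--
Essential prime implicants: 0-000, 1-101, 1001-, 11-01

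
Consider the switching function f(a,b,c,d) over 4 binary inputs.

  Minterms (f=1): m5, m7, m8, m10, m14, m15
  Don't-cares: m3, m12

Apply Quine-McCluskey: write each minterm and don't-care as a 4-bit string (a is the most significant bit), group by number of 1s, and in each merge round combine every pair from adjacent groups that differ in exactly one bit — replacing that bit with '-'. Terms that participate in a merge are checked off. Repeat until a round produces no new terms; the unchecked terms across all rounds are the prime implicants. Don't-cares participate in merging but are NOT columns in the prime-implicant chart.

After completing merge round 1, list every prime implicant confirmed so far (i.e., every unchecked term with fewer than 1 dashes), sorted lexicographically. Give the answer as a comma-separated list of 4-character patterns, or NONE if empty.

[col 0] 0011*, 0101*, 0111*, 1000*, 1010*, 1100*, 1110*, 1111*
[col 1] -111, 0-11, 01-1, 1-00*, 1-10*, 10-0*, 11-0*, 111-
[col 2] 1--0
Prime implicants: -111, 0-11, 01-1, 1--0, 111-

NONE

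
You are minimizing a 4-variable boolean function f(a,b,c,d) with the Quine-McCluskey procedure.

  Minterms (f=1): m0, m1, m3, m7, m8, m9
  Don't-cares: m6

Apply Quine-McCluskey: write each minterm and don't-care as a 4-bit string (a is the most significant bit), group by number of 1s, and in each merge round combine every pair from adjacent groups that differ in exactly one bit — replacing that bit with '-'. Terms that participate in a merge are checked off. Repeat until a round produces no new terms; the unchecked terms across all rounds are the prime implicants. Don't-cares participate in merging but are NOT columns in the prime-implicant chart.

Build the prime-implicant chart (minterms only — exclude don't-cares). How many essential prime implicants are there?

Round 0: 0000✓ 0001✓ 0011✓ 0110✓ 0111✓ 1000✓ 1001✓
Round 1: -000✓ -001✓ 0-11 00-1 000-✓ 011- 100-✓
Round 2: -00-
PIs = {-00-, 0-11, 00-1, 011-}
Coverage chart:
  m0: -00- ←essential
  m1: -00-,00-1
  m3: 0-11,00-1
  m7: 0-11,011-
  m8: -00- ←essential
  m9: -00- ←essential
Essential: -00-

1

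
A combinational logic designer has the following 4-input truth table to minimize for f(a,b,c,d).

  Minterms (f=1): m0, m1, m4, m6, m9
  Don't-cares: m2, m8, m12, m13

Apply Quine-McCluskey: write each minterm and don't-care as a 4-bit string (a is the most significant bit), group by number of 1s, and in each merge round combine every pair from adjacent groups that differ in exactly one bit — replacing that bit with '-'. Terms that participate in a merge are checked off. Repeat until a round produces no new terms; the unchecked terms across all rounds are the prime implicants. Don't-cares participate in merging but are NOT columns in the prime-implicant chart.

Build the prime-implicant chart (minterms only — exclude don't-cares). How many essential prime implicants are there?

Round 0: 0000✓ 0001✓ 0010✓ 0100✓ 0110✓ 1000✓ 1001✓ 1100✓ 1101✓
Round 1: -000✓ -001✓ -100✓ 0-00✓ 0-10✓ 00-0✓ 000-✓ 01-0✓ 1-00✓ 1-01✓ 100-✓ 110-✓
Round 2: --00 -00- 0--0 1-0-
PIs = {--00, -00-, 0--0, 1-0-}
Coverage chart:
  m0: --00,-00-,0--0
  m1: -00- ←essential
  m4: --00,0--0
  m6: 0--0 ←essential
  m9: -00-,1-0-
Essential: -00-, 0--0

2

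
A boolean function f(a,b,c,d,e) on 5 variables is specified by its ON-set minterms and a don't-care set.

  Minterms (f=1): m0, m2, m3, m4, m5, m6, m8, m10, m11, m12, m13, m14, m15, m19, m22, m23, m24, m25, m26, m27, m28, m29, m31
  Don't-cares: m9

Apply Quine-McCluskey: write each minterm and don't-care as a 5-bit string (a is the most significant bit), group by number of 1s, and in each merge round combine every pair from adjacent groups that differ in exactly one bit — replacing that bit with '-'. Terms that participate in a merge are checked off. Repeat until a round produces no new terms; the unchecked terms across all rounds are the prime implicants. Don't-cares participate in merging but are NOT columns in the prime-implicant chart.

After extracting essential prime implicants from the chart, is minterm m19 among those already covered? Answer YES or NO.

size-2^0 implicants → 00000(✓)  00010(✓)  00011(✓)  00100(✓)  00101(✓)  00110(✓)  01000(✓)  01001(✓)  01010(✓)  01011(✓)  01100(✓)  01101(✓)  01110(✓)  01111(✓)  10011(✓)  10110(✓)  10111(✓)  11000(✓)  11001(✓)  11010(✓)  11011(✓)  11100(✓)  11101(✓)  11111(✓)
size-2^1 implicants → -0011(✓)  -0110  -1000(✓)  -1001(✓)  -1010(✓)  -1011(✓)  -1100(✓)  -1101(✓)  -1111(✓)  0-000(✓)  0-010(✓)  0-011(✓)  0-100(✓)  0-101(✓)  0-110(✓)  00-00(✓)  00-10(✓)  000-0(✓)  0001-(✓)  001-0(✓)  0010-(✓)  01-00(✓)  01-01(✓)  01-10(✓)  01-11(✓)  010-0(✓)  010-1(✓)  0100-(✓)  0101-(✓)  011-0(✓)  011-1(✓)  0110-(✓)  0111-(✓)  1-011(✓)  1-111(✓)  10-11(✓)  1011-  11-00(✓)  11-01(✓)  11-11(✓)  110-0(✓)  110-1(✓)  1100-(✓)  1101-(✓)  111-1(✓)  1110-(✓)
size-2^2 implicants → --011  -1-00(✓)  -1-01(✓)  -1-11(✓)  -10-0(✓)  -10-1(✓)  -100-(✓)  -101-(✓)  -11-1(✓)  -110-(✓)  0--00(✓)  0--10(✓)  0-0-0(✓)  0-01-  0-1-0(✓)  0-10-  00--0(✓)  01--0(✓)  01--1(✓)  01-0-(✓)  01-1-(✓)  010--(✓)  011--(✓)  1--11  11--1(✓)  11-0-(✓)  110--(✓)
size-2^3 implicants → -1--1  -1-0-  -10--  0---0  01---
Unchecked terms (primes): --011, -0110, -1--1, -1-0-, -10--, 0---0, 0-01-, 0-10-, 01---, 1--11, 1011-
Minterm coverage:
  m0 ⊆ 0---0 [E]
  m2 ⊆ 0---0,0-01-
  m3 ⊆ --011,0-01-
  m4 ⊆ 0---0,0-10-
  m5 ⊆ 0-10- [E]
  m6 ⊆ -0110,0---0
  m8 ⊆ -1-0-,-10--,0---0,01---
  m10 ⊆ -10--,0---0,0-01-,01---
  m11 ⊆ --011,-1--1,-10--,0-01-,01---
  m12 ⊆ -1-0-,0---0,0-10-,01---
  m13 ⊆ -1--1,-1-0-,0-10-,01---
  m14 ⊆ 0---0,01---
  m15 ⊆ -1--1,01---
  m19 ⊆ --011,1--11
  m22 ⊆ -0110,1011-
  m23 ⊆ 1--11,1011-
  m24 ⊆ -1-0-,-10--
  m25 ⊆ -1--1,-1-0-,-10--
  m26 ⊆ -10-- [E]
  m27 ⊆ --011,-1--1,-10--,1--11
  m28 ⊆ -1-0- [E]
  m29 ⊆ -1--1,-1-0-
  m31 ⊆ -1--1,1--11
E = {-1-0-, -10--, 0---0, 0-10-}

NO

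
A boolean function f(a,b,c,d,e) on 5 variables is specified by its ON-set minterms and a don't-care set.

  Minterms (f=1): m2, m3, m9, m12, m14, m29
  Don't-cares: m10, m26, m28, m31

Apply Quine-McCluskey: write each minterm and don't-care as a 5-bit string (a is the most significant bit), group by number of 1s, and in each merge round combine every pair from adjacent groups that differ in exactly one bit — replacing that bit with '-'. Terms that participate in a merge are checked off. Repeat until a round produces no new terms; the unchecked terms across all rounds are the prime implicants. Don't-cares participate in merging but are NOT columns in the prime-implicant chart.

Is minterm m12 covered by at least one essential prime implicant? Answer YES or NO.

NO

[col 0] 00010*, 00011*, 01001, 01010*, 01100*, 01110*, 11010*, 11100*, 11101*, 11111*
[col 1] -1010, -1100, 0-010, 0001-, 01-10, 011-0, 111-1, 1110-
Prime implicants: -1010, -1100, 0-010, 0001-, 01-10, 01001, 011-0, 111-1, 1110-
PI chart (minterm → PIs covering it):
  2 | 0-010,0001-
  3 | 0001-  (sole → essential)
  9 | 01001  (sole → essential)
  12 | -1100,011-0
  14 | 01-10,011-0
  29 | 111-1,1110-
Essential prime implicants: 0001-, 01001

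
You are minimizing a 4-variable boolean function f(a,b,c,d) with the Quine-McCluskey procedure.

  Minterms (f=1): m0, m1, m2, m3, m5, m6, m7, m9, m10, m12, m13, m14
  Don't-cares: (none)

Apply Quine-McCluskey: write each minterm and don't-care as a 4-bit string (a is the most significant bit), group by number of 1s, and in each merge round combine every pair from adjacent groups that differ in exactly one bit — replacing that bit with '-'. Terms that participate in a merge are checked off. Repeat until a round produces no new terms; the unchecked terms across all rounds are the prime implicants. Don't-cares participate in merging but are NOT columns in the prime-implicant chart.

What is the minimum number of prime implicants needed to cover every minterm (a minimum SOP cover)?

5

size-2^0 implicants → 0000(✓)  0001(✓)  0010(✓)  0011(✓)  0101(✓)  0110(✓)  0111(✓)  1001(✓)  1010(✓)  1100(✓)  1101(✓)  1110(✓)
size-2^1 implicants → -001(✓)  -010(✓)  -101(✓)  -110(✓)  0-01(✓)  0-10(✓)  0-11(✓)  00-0(✓)  00-1(✓)  000-(✓)  001-(✓)  01-1(✓)  011-(✓)  1-01(✓)  1-10(✓)  11-0  110-
size-2^2 implicants → --01  --10  0--1  0-1-  00--
Unchecked terms (primes): --01, --10, 0--1, 0-1-, 00--, 11-0, 110-
Minterm coverage:
  m0 ⊆ 00-- [E]
  m1 ⊆ --01,0--1,00--
  m2 ⊆ --10,0-1-,00--
  m3 ⊆ 0--1,0-1-,00--
  m5 ⊆ --01,0--1
  m6 ⊆ --10,0-1-
  m7 ⊆ 0--1,0-1-
  m9 ⊆ --01 [E]
  m10 ⊆ --10 [E]
  m12 ⊆ 11-0,110-
  m13 ⊆ --01,110-
  m14 ⊆ --10,11-0
E = {--01, --10, 00--}
Petrick residual → 0--1, 11-0
Cover = c'd + cd' + a'd + a'b' + abd'  |cover|=5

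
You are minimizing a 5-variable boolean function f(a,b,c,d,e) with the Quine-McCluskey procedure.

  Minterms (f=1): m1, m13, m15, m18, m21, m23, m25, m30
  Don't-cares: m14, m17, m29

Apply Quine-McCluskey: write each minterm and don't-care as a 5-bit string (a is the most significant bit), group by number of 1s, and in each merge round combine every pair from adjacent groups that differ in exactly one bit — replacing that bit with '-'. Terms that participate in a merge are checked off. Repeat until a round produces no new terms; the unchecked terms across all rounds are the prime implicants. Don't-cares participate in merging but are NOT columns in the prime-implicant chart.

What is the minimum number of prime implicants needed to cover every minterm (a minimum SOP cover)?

6

[col 0] 00001*, 01101*, 01110*, 01111*, 10001*, 10010, 10101*, 10111*, 11001*, 11101*, 11110*
[col 1] -0001, -1101, -1110, 011-1, 0111-, 1-001*, 1-101*, 10-01*, 101-1, 11-01*
[col 2] 1--01
Prime implicants: -0001, -1101, -1110, 011-1, 0111-, 1--01, 10010, 101-1
PI chart (minterm → PIs covering it):
  1 | -0001  (sole → essential)
  13 | -1101,011-1
  15 | 011-1,0111-
  18 | 10010  (sole → essential)
  21 | 1--01,101-1
  23 | 101-1  (sole → essential)
  25 | 1--01  (sole → essential)
  30 | -1110  (sole → essential)
Essential prime implicants: -0001, -1110, 1--01, 10010, 101-1
Petrick residual → 011-1
Minimum SOP uses 6 PIs: b'c'd'e + bcde' + a'bce + ad'e + ab'c'de' + ab'ce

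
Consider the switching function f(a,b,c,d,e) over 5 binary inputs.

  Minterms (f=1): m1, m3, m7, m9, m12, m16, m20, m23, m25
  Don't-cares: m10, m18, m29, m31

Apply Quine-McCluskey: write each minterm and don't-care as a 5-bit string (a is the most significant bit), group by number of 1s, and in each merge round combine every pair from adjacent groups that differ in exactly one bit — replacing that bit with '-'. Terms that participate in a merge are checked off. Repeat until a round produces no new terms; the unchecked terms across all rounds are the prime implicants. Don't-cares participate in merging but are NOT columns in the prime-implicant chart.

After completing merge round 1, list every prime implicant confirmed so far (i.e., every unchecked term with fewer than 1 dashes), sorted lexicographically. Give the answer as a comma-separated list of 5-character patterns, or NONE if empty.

[col 0] 00001*, 00011*, 00111*, 01001*, 01010, 01100, 10000*, 10010*, 10100*, 10111*, 11001*, 11101*, 11111*
[col 1] -0111, -1001, 0-001, 00-11, 000-1, 1-111, 10-00, 100-0, 11-01, 111-1
Prime implicants: -0111, -1001, 0-001, 00-11, 000-1, 01010, 01100, 1-111, 10-00, 100-0, 11-01, 111-1

01010, 01100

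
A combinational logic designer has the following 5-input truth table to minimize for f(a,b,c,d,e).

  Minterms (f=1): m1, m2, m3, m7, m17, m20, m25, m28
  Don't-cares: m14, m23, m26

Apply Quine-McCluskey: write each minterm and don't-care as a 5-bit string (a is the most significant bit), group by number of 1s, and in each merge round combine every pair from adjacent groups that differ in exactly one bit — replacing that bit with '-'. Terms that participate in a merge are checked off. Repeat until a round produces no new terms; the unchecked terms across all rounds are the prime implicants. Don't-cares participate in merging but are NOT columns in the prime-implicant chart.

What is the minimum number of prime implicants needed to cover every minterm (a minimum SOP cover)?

Round 0: 00001✓ 00010✓ 00011✓ 00111✓ 01110 10001✓ 10100✓ 10111✓ 11001✓ 11010 11100✓
Round 1: -0001 -0111 00-11 000-1 0001- 1-001 1-100
PIs = {-0001, -0111, 00-11, 000-1, 0001-, 01110, 1-001, 1-100, 11010}
Coverage chart:
  m1: -0001,000-1
  m2: 0001- ←essential
  m3: 00-11,000-1,0001-
  m7: -0111,00-11
  m17: -0001,1-001
  m20: 1-100 ←essential
  m25: 1-001 ←essential
  m28: 1-100 ←essential
Essential: 0001-, 1-001, 1-100
Petrick residual → -0001, -0111
Min cover (5 terms): b'c'd'e + b'cde + a'b'c'd + ac'd'e + acd'e'

5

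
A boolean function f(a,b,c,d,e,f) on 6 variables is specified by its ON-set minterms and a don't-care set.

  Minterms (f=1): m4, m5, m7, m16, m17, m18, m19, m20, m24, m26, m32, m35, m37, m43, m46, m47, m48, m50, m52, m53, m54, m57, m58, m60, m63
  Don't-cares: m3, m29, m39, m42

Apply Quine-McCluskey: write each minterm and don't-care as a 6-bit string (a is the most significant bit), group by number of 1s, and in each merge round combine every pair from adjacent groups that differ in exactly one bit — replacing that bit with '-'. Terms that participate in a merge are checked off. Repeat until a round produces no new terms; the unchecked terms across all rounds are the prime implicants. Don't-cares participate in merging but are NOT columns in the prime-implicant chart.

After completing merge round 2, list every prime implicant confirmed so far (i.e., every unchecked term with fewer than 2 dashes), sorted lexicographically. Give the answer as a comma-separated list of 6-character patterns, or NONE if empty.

0-0011, 0-0100, 00010-, 011101, 1-0000, 1-0101, 1-1010, 1-1111, 11-100, 11010-, 111001

Round 0: 000011✓ 000100✓ 000101✓ 000111✓ 010000✓ 010001✓ 010010✓ 010011✓ 010100✓ 011000✓ 011010✓ 011101 100000✓ 100011✓ 100101✓ 100111✓ 101010✓ 101011✓ 101110✓ 101111✓ 110000✓ 110010✓ 110100✓ 110101✓ 110110✓ 111001 111010✓ 111100✓ 111111✓
Round 1: -00011✓ -00101✓ -00111✓ -10000✓ -10010✓ -10100✓ -11010✓ 0-0011 0-0100 000-11✓ 0001-1✓ 00010- 01-000✓ 01-010✓ 010-00✓ 0100-0✓ 0100-1✓ 01000-✓ 01001-✓ 0110-0✓ 1-0000 1-0101 1-1010 1-1111 10-011✓ 10-111✓ 100-11✓ 1001-1✓ 101-10✓ 101-11✓ 10101-✓ 10111-✓ 11-010✓ 11-100 110-00✓ 110-10✓ 1100-0✓ 1101-0✓ 11010-
Round 2: -00-11 -001-1 -1-010 -10-00 -100-0 01-0-0 0100-- 10--11 101-1- 110--0
PIs = {-00-11, -001-1, -1-010, -10-00, -100-0, 0-0011, 0-0100, 00010-, 01-0-0, 0100--, 011101, 1-0000, 1-0101, 1-1010, 1-1111, 10--11, 101-1-, 11-100, 110--0, 11010-, 111001}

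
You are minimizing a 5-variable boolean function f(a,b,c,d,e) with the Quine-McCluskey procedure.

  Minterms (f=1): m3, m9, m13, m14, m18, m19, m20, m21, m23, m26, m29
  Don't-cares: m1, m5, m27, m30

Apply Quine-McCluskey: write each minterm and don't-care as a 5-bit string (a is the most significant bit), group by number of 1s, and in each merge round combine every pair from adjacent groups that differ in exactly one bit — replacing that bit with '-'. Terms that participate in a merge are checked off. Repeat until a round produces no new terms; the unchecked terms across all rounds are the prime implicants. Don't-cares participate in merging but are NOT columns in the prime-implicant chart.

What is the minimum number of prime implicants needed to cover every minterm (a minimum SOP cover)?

size-2^0 implicants → 00001(✓)  00011(✓)  00101(✓)  01001(✓)  01101(✓)  01110(✓)  10010(✓)  10011(✓)  10100(✓)  10101(✓)  10111(✓)  11010(✓)  11011(✓)  11101(✓)  11110(✓)
size-2^1 implicants → -0011  -0101(✓)  -1101(✓)  -1110  0-001(✓)  0-101(✓)  00-01(✓)  000-1  01-01(✓)  1-010(✓)  1-011(✓)  1-101(✓)  10-11  1001-(✓)  101-1  1010-  11-10  1101-(✓)
size-2^2 implicants → --101  0--01  1-01-
Unchecked terms (primes): --101, -0011, -1110, 0--01, 000-1, 1-01-, 10-11, 101-1, 1010-, 11-10
Minterm coverage:
  m3 ⊆ -0011,000-1
  m9 ⊆ 0--01 [E]
  m13 ⊆ --101,0--01
  m14 ⊆ -1110 [E]
  m18 ⊆ 1-01- [E]
  m19 ⊆ -0011,1-01-,10-11
  m20 ⊆ 1010- [E]
  m21 ⊆ --101,101-1,1010-
  m23 ⊆ 10-11,101-1
  m26 ⊆ 1-01-,11-10
  m29 ⊆ --101 [E]
E = {--101, -1110, 0--01, 1-01-, 1010-}
Petrick residual → -0011, 10-11
Cover = cd'e + b'c'de + bcde' + a'd'e + ac'd + ab'de + ab'cd'  |cover|=7

7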